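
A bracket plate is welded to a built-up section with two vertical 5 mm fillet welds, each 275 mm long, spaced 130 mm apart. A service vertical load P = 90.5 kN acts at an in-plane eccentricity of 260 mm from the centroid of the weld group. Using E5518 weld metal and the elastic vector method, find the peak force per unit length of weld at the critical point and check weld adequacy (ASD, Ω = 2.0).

f_max ≈ 704 N/mm; NOT adequate

E55XX → F_EXX = 550 MPa.
Total weld length L_w = 550 mm. Treat welds as unit-width lines.
Polar moment about centroid: J = 2[d³/12 + d(b/2)²] = 2[275³/12 + 275×65²] = 5790000 mm³.
Direct shear f_v = P/L_w = 90.5×10³ / 550 = 164.5 N/mm (vertical).
Torsion M = P·e = 90.5×10³ × 260 = 23530000 N·mm.
Critical point at (x, y) = (65, 137.5) from centroid. f_tx = M·y/J = 558.8 N/mm; f_ty = M·x/J = 264.2 N/mm.
Resultant f_max = √[f_tx² + (f_v + f_ty)²] = √[558.8² + (164.5 + 264.2)²] = 704.3 N/mm.
Capacity per unit length: r_n/Ω = (1/2.0) × 0.6 × 550 × (0.707 × 5) = 583.3 N/mm.
704.3 > 583.3 → NOT adequate.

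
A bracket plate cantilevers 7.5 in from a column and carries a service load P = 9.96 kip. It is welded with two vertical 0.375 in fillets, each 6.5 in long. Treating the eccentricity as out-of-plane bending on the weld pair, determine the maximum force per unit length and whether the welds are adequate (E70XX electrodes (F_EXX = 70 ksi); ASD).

L_w = 2 × 6.5 = 13 in; section modulus (unit throat) S = 2 × L²/6 = 14.08 in².
Direct shear f_v = P/L_w = 9.96/13 = 0.7662 kip/in.
Moment M = P × e = 9.96 × 7.5 = 74.7 kip·in; bending f_b = M/S = 5.304 kip/in.
f_max = √(f_v² + f_b²) = √(0.7662² + 5.304²) = 5.359 kip/in.
r_n/Ω = (1/2.0) × 0.6 × 70 × (0.707 × 0.375) = 5.568 kip/in → adequate.

f_max ≈ 5.36 kip/in; adequate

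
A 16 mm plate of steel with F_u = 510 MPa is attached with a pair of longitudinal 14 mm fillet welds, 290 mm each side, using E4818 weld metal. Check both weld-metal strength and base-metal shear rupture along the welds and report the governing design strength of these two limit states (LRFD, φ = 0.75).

φR_n ≈ 1240 kN (weld metal governs)

E48XX → F_EXX = 480 MPa.
t_e = 0.707 × 14 = 9.898 mm; L = 580 mm.
Weld metal: φR_n = 0.75 × 0.6 × 480 × 9.898 × 580 × 10⁻³ = 1240 kN.
Base metal (shear rupture): φR_n = 0.75 × 0.6 × 510 × 16 × 580 × 10⁻³ = 2130 kN.
Governing: weld metal.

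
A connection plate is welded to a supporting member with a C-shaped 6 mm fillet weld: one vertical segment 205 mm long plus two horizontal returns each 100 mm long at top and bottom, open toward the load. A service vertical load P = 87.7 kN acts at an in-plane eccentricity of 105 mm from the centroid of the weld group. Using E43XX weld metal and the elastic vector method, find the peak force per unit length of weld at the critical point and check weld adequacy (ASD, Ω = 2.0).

f_max ≈ 520 N/mm; adequate

E43XX → F_EXX = 430 MPa.
Total weld length L_w = 405 mm. Treat welds as unit-width lines.
Centroid: x̄ = 2×100×50 / 405 = 24.69 mm from the vertical weld.
Polar moment about centroid: J = I_x + I_y = [205³/12 + 2×100×102.5²] + [205×24.69² + 2(100³/12 + 100×25.31²)] = 3239000 mm³.
Direct shear f_v = P/L_w = 87.7×10³ / 405 = 216.5 N/mm (vertical).
Torsion M = P·e = 87.7×10³ × 105 = 9208500 N·mm.
Critical point at (x, y) = (75.31, 102.5) from centroid. f_tx = M·y/J = 291.4 N/mm; f_ty = M·x/J = 214.1 N/mm.
Resultant f_max = √[f_tx² + (f_v + f_ty)²] = √[291.4² + (216.5 + 214.1)²] = 520 N/mm.
Capacity per unit length: r_n/Ω = (1/2.0) × 0.6 × 430 × (0.707 × 6) = 547.2 N/mm.
520 ≤ 547.2 → adequate.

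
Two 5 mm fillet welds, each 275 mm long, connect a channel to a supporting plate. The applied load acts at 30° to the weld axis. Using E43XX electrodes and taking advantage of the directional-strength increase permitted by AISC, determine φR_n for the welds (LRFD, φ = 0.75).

φR_n ≈ 443 kN

E43XX → F_EXX = 430 MPa.
t_e = 0.707 × 5 = 3.535 mm; A_we = 3.535 × 550 = 1944 mm².
Directional factor: 1.0 + 0.5 sin^1.5(30°) = 1.177.
F_nw = 0.6 × 430 × 1.177 = 303.6 MPa.
φR_n = 0.75 × 303.6 × 1944 × 10⁻³ = 442.7 kN.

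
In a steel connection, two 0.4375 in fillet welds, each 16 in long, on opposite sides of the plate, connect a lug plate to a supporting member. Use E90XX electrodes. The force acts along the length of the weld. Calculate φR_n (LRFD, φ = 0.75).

E90XX → F_EXX = 90 ksi.
Effective throat t_e = 0.707 × 0.4375 = 0.3093 in.
Total length L = 32 in; A_we = 0.3093 × 32 = 9.898 in².
F_nw = 0.6 F_EXX = 0.6 × 90 = 54 ksi.
φR_n = 0.75 × 54 × 9.898 = 400.9 kip.

φR_n ≈ 401 kip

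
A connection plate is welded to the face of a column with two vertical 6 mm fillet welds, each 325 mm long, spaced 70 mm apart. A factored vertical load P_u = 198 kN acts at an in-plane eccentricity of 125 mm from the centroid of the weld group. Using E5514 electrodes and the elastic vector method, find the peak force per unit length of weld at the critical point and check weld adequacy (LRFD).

E55XX → F_EXX = 550 MPa.
Total weld length L_w = 650 mm. Treat welds as unit-width lines.
Polar moment about centroid: J = 2[d³/12 + d(b/2)²] = 2[325³/12 + 325×35²] = 6518000 mm³.
Direct shear f_v = P/L_w = 198×10³ / 650 = 304.6 N/mm (vertical).
Torsion M = P·e = 198×10³ × 125 = 24750000 N·mm.
Critical point at (x, y) = (35, 162.5) from centroid. f_tx = M·y/J = 617.1 N/mm; f_ty = M·x/J = 132.9 N/mm.
Resultant f_max = √[f_tx² + (f_v + f_ty)²] = √[617.1² + (304.6 + 132.9)²] = 756.4 N/mm.
Capacity per unit length: φr_n = 0.75 × 0.6 × 550 × (0.707 × 6) = 1050 N/mm.
756.4 ≤ 1050 → adequate.

f_max ≈ 756 N/mm; adequate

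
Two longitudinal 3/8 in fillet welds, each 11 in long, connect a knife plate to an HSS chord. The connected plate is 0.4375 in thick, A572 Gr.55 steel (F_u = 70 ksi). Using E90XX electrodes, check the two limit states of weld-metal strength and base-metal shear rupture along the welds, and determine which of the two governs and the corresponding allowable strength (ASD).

R_n/Ω ≈ 157 kip (weld metal governs)

E90XX → F_EXX = 90 ksi.
t_e = 0.707 × 0.375 = 0.2651 in; L = 22 in.
Weld metal: R_n/Ω = (1/2.0) × 0.6 × 90 × 0.2651 × 22 = 157.5 kip.
Base metal (shear rupture): R_n/Ω = (1/2.0) × 0.6 × 70 × 0.4375 × 22 = 202.1 kip.
Governing: weld metal.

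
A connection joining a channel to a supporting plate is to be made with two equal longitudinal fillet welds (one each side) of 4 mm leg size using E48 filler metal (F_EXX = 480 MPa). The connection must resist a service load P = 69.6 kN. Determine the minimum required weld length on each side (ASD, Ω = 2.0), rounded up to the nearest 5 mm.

Throat t_e = 0.707 × 4 = 2.828 mm.
r_n/Ω = (0.6 × 480 × 2.828) / 2.0 = 407.2 N/mm = 0.4072 kN/mm.
L_req = P / (r_n/Ω) = 69.6 / 0.4072 = 170.9 mm total.
Per side: 170.9 / 2 = 85.45 mm.
Round up → use L = 90 mm on each side.

L = 90 mm on each side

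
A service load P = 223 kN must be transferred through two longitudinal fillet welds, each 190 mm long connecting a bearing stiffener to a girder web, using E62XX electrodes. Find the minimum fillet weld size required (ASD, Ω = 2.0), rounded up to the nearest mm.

E62XX → F_EXX = 620 MPa.
Total weld length L = 380 mm.
Required throat t_e = P × Ω / (0.6 F_EXX × L) = 223 × 2.0 / (0.6 × 620 × 380 × 10⁻³) = 3.155 mm.
Required leg w = t_e / 0.707 = 4.463 mm → use 5 mm.

w = 5 mm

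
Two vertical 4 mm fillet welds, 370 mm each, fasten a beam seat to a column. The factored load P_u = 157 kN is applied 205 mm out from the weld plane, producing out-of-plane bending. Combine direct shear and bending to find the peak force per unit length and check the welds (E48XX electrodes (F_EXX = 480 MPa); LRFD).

L_w = 2 × 370 = 740 mm; section modulus (unit throat) S = 2 × L²/6 = 45630 mm².
Direct shear f_v = P/L_w = 157×10³/740 = 212.2 N/mm.
Moment M = P × e = 157×10³ × 205 = 32185000 N·mm; bending f_b = M/S = 705.3 N/mm.
f_max = √(f_v² + f_b²) = √(212.2² + 705.3²) = 736.5 N/mm.
φr_n = 0.75 × 0.6 × 480 × (0.707 × 4) = 610.8 N/mm → NOT adequate.

f_max ≈ 737 N/mm; NOT adequate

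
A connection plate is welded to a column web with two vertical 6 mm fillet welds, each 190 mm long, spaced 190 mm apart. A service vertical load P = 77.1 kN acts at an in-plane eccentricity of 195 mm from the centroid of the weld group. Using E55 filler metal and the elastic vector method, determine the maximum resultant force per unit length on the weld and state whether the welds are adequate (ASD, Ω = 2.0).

f_max ≈ 603 N/mm; adequate

E55XX → F_EXX = 550 MPa.
Total weld length L_w = 380 mm. Treat welds as unit-width lines.
Polar moment about centroid: J = 2[d³/12 + d(b/2)²] = 2[190³/12 + 190×95²] = 4573000 mm³.
Direct shear f_v = P/L_w = 77.1×10³ / 380 = 202.9 N/mm (vertical).
Torsion M = P·e = 77.1×10³ × 195 = 15034000 N·mm.
Critical point at (x, y) = (95, 95) from centroid. f_tx = M·y/J = 312.4 N/mm; f_ty = M·x/J = 312.4 N/mm.
Resultant f_max = √[f_tx² + (f_v + f_ty)²] = √[312.4² + (202.9 + 312.4)²] = 602.5 N/mm.
Capacity per unit length: r_n/Ω = (1/2.0) × 0.6 × 550 × (0.707 × 6) = 699.9 N/mm.
602.5 ≤ 699.9 → adequate.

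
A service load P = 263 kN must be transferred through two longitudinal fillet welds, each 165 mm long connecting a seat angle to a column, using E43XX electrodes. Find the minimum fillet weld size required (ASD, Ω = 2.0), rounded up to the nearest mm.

w = 9 mm

E43XX → F_EXX = 430 MPa.
Total weld length L = 330 mm.
Required throat t_e = P × Ω / (0.6 F_EXX × L) = 263 × 2.0 / (0.6 × 430 × 330 × 10⁻³) = 6.178 mm.
Required leg w = t_e / 0.707 = 8.738 mm → use 9 mm.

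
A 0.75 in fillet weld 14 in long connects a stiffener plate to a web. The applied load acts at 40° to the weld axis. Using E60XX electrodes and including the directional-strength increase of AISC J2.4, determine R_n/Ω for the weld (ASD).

R_n/Ω ≈ 168 kips

E60XX → F_EXX = 60 ksi.
t_e = 0.707 × 0.75 = 0.5302 in; A_we = 0.5302 × 14 = 7.423 in².
Directional factor: 1.0 + 0.5 sin^1.5(40°) = 1.258.
F_nw = 0.6 × 60 × 1.258 = 45.28 ksi.
R_n/Ω = (45.28 × 7.423) / 2.0 = 168.1 kips.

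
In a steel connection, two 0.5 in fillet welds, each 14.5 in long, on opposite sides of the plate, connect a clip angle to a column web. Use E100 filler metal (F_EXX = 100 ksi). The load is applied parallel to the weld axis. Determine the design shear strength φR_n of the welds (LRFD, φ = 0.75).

Effective throat t_e = 0.707 × 0.5 = 0.3535 in.
Total length L = 29 in; A_we = 0.3535 × 29 = 10.25 in².
F_nw = 0.6 F_EXX = 0.6 × 100 = 60 ksi.
φR_n = 0.75 × 60 × 10.25 = 461.3 kip.

φR_n ≈ 461 kip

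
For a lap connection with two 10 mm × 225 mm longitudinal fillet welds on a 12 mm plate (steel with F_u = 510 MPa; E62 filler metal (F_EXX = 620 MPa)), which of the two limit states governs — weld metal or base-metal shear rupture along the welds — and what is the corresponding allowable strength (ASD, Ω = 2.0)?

t_e = 0.707 × 10 = 7.07 mm; L = 450 mm.
Weld metal: R_n/Ω = (1/2.0) × 0.6 × 620 × 7.07 × 450 × 10⁻³ = 591.8 kN.
Base metal (shear rupture): R_n/Ω = (1/2.0) × 0.6 × 510 × 12 × 450 × 10⁻³ = 826.2 kN.
Governing: weld metal.

R_n/Ω ≈ 592 kN (weld metal governs)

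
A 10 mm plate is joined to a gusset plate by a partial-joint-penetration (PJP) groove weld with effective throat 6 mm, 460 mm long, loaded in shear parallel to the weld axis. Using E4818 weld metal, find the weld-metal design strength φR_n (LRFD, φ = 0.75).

φR_n ≈ 596 kN

E48XX → F_EXX = 480 MPa.
Effective throat (given) t_e = 6 mm.
A_we = 6 × 460 = 2760 mm².
F_nw = 0.6 F_EXX = 288 MPa.
φR_n = 0.75 × 288 × 2760 × 10⁻³ = 596.2 kN.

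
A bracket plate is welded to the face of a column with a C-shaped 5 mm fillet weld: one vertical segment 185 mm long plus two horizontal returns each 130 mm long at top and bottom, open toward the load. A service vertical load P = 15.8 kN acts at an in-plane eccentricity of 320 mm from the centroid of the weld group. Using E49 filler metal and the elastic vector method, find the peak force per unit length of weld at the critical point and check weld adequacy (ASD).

E49XX → F_EXX = 490 MPa.
Total weld length L_w = 445 mm. Treat welds as unit-width lines.
Centroid: x̄ = 2×130×65 / 445 = 37.98 mm from the vertical weld.
Polar moment about centroid: J = I_x + I_y = [185³/12 + 2×130×92.5²] + [185×37.98² + 2(130³/12 + 130×27.02²)] = 3575000 mm³.
Direct shear f_v = P/L_w = 15.8×10³ / 445 = 35.51 N/mm (vertical).
Torsion M = P·e = 15.8×10³ × 320 = 5056000 N·mm.
Critical point at (x, y) = (92.02, 92.5) from centroid. f_tx = M·y/J = 130.8 N/mm; f_ty = M·x/J = 130.1 N/mm.
Resultant f_max = √[f_tx² + (f_v + f_ty)²] = √[130.8² + (35.51 + 130.1)²] = 211.1 N/mm.
Capacity per unit length: r_n/Ω = (1/2.0) × 0.6 × 490 × (0.707 × 5) = 519.6 N/mm.
211.1 ≤ 519.6 → adequate.

f_max ≈ 211 N/mm; adequate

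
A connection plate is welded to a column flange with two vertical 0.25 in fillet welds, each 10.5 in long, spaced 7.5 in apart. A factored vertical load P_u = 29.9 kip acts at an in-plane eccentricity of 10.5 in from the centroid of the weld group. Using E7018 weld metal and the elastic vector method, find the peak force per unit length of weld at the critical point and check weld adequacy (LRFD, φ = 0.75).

f_max ≈ 5.11 kip/in; adequate

E70XX → F_EXX = 70 ksi.
Total weld length L_w = 21 in. Treat welds as unit-width lines.
Polar moment about centroid: J = 2[d³/12 + d(b/2)²] = 2[10.5³/12 + 10.5×3.75²] = 488.2 in³.
Direct shear f_v = P/L_w = 29.9 / 21 = 1.424 kip/in (vertical).
Torsion M = P·e = 29.9 × 10.5 = 313.95 kip·in.
Critical point at (x, y) = (3.75, 5.25) from centroid. f_tx = M·y/J = 3.376 kip/in; f_ty = M·x/J = 2.411 kip/in.
Resultant f_max = √[f_tx² + (f_v + f_ty)²] = √[3.376² + (1.424 + 2.411)²] = 5.109 kip/in.
Capacity per unit length: φr_n = 0.75 × 0.6 × 70 × (0.707 × 0.25) = 5.568 kip/in.
5.109 ≤ 5.568 → adequate.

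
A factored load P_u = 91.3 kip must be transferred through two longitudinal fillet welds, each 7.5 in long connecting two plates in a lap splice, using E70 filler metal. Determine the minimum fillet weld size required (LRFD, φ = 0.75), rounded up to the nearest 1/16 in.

E70XX → F_EXX = 70 ksi.
Total weld length L = 15 in.
Required throat t_e = P_u / (φ × 0.6 F_EXX × L) = 91.3 / (0.75 × 0.6 × 70 × 15) = 0.1932 in.
Required leg w = t_e / 0.707 = 0.2733 in → use 5/16 in.

w = 5/16 in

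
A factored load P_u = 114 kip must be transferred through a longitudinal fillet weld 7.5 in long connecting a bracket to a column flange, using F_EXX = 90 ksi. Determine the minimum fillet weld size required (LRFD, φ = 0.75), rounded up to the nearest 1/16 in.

w = 9/16 in

Total weld length L = 7.5 in.
Required throat t_e = P_u / (φ × 0.6 F_EXX × L) = 114 / (0.75 × 0.6 × 90 × 7.5) = 0.3753 in.
Required leg w = t_e / 0.707 = 0.5308 in → use 9/16 in.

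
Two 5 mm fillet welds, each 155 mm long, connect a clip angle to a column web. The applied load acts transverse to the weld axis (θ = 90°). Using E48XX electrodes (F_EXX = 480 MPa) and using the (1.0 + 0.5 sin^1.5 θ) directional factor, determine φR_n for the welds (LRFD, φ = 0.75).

φR_n ≈ 355 kN

t_e = 0.707 × 5 = 3.535 mm; A_we = 3.535 × 310 = 1096 mm².
Directional factor: 1.0 + 0.5 sin^1.5(90°) = 1.5.
F_nw = 0.6 × 480 × 1.5 = 432 MPa.
φR_n = 0.75 × 432 × 1096 × 10⁻³ = 355.1 kN.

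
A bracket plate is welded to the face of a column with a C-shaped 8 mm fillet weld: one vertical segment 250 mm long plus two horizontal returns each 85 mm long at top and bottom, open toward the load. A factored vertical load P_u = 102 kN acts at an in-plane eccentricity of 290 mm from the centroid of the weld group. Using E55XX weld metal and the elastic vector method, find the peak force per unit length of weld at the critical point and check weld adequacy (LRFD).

E55XX → F_EXX = 550 MPa.
Total weld length L_w = 420 mm. Treat welds as unit-width lines.
Centroid: x̄ = 2×85×42.5 / 420 = 17.2 mm from the vertical weld.
Polar moment about centroid: J = I_x + I_y = [250³/12 + 2×85×125²] + [250×17.2² + 2(85³/12 + 85×25.3²)] = 4243000 mm³.
Direct shear f_v = P/L_w = 102×10³ / 420 = 242.9 N/mm (vertical).
Torsion M = P·e = 102×10³ × 290 = 29580000 N·mm.
Critical point at (x, y) = (67.8, 125) from centroid. f_tx = M·y/J = 871.3 N/mm; f_ty = M·x/J = 472.6 N/mm.
Resultant f_max = √[f_tx² + (f_v + f_ty)²] = √[871.3² + (242.9 + 472.6)²] = 1127 N/mm.
Capacity per unit length: φr_n = 0.75 × 0.6 × 550 × (0.707 × 8) = 1400 N/mm.
1127 ≤ 1400 → adequate.

f_max ≈ 1130 N/mm; adequate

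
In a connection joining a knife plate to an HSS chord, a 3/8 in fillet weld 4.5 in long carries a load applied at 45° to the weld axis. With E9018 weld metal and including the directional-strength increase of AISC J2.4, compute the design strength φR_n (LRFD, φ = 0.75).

E90XX → F_EXX = 90 ksi.
t_e = 0.707 × 0.375 = 0.2651 in; A_we = 0.2651 × 4.5 = 1.193 in².
Directional factor: 1.0 + 0.5 sin^1.5(45°) = 1.297.
F_nw = 0.6 × 90 × 1.297 = 70.05 ksi.
φR_n = 0.75 × 70.05 × 1.193 = 62.68 kip.

φR_n ≈ 62.7 kip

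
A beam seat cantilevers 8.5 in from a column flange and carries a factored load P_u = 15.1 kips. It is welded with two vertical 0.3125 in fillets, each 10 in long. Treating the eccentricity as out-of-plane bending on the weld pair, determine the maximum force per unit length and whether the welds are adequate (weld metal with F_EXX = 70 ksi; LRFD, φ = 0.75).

L_w = 2 × 10 = 20 in; section modulus (unit throat) S = 2 × L²/6 = 33.33 in².
Direct shear f_v = P/L_w = 15.1/20 = 0.755 kip/in.
Moment M = P × e = 15.1 × 8.5 = 128.35 kip·in; bending f_b = M/S = 3.85 kip/in.
f_max = √(f_v² + f_b²) = √(0.755² + 3.85²) = 3.924 kip/in.
φr_n = 0.75 × 0.6 × 70 × (0.707 × 0.3125) = 6.96 kip/in → adequate.

f_max ≈ 3.92 kip/in; adequate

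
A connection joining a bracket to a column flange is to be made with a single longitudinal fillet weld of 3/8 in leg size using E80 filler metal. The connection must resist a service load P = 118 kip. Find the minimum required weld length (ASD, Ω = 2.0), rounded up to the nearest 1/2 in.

E80XX → F_EXX = 80 ksi.
Throat t_e = 0.707 × 0.375 = 0.2651 in.
r_n/Ω = (0.6 × 80 × 0.2651) / 2.0 = 6.363 kip/in.
L_req = P / (r_n/Ω) = 118 / 6.363 = 18.54 in total.
Round up → use L = 19 in.

L = 19 in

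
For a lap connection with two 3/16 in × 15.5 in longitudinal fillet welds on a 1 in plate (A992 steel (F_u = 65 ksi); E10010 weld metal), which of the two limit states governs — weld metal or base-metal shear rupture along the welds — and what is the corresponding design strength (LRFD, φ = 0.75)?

E100XX → F_EXX = 100 ksi.
t_e = 0.707 × 0.1875 = 0.1326 in; L = 31 in.
Weld metal: φR_n = 0.75 × 0.6 × 100 × 0.1326 × 31 = 184.9 kip.
Base metal (shear rupture): φR_n = 0.75 × 0.6 × 65 × 1 × 31 = 906.8 kip.
Governing: weld metal.

φR_n ≈ 185 kip (weld metal governs)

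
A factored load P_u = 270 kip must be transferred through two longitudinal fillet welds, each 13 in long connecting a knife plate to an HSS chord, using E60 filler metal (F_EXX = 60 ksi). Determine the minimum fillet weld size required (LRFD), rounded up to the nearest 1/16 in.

Total weld length L = 26 in.
Required throat t_e = P_u / (φ × 0.6 F_EXX × L) = 270 / (0.75 × 0.6 × 60 × 26) = 0.3846 in.
Required leg w = t_e / 0.707 = 0.544 in → use 9/16 in.

w = 9/16 in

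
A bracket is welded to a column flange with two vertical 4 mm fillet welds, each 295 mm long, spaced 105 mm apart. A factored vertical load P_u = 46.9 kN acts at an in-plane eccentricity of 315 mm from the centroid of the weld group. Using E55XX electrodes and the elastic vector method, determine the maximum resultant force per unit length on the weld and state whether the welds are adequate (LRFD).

f_max ≈ 425 N/mm; adequate

E55XX → F_EXX = 550 MPa.
Total weld length L_w = 590 mm. Treat welds as unit-width lines.
Polar moment about centroid: J = 2[d³/12 + d(b/2)²] = 2[295³/12 + 295×52.5²] = 5905000 mm³.
Direct shear f_v = P/L_w = 46.9×10³ / 590 = 79.49 N/mm (vertical).
Torsion M = P·e = 46.9×10³ × 315 = 14774000 N·mm.
Critical point at (x, y) = (52.5, 147.5) from centroid. f_tx = M·y/J = 369 N/mm; f_ty = M·x/J = 131.3 N/mm.
Resultant f_max = √[f_tx² + (f_v + f_ty)²] = √[369² + (79.49 + 131.3)²] = 425 N/mm.
Capacity per unit length: φr_n = 0.75 × 0.6 × 550 × (0.707 × 4) = 699.9 N/mm.
425 ≤ 699.9 → adequate.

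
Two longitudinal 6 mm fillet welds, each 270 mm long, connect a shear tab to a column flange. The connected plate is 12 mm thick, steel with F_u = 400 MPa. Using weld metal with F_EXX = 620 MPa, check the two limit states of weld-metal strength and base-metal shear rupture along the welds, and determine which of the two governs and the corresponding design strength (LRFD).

t_e = 0.707 × 6 = 4.242 mm; L = 540 mm.
Weld metal: φR_n = 0.75 × 0.6 × 620 × 4.242 × 540 × 10⁻³ = 639.1 kN.
Base metal (shear rupture): φR_n = 0.75 × 0.6 × 400 × 12 × 540 × 10⁻³ = 1166 kN.
Governing: weld metal.

φR_n ≈ 639 kN (weld metal governs)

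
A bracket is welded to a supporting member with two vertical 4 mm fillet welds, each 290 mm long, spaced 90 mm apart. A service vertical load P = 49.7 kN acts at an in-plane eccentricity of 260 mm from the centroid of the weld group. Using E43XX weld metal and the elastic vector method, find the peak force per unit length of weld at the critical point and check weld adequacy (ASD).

f_max ≈ 408 N/mm; NOT adequate

E43XX → F_EXX = 430 MPa.
Total weld length L_w = 580 mm. Treat welds as unit-width lines.
Polar moment about centroid: J = 2[d³/12 + d(b/2)²] = 2[290³/12 + 290×45²] = 5239000 mm³.
Direct shear f_v = P/L_w = 49.7×10³ / 580 = 85.69 N/mm (vertical).
Torsion M = P·e = 49.7×10³ × 260 = 12922000 N·mm.
Critical point at (x, y) = (45, 145) from centroid. f_tx = M·y/J = 357.6 N/mm; f_ty = M·x/J = 111 N/mm.
Resultant f_max = √[f_tx² + (f_v + f_ty)²] = √[357.6² + (85.69 + 111)²] = 408.1 N/mm.
Capacity per unit length: r_n/Ω = (1/2.0) × 0.6 × 430 × (0.707 × 4) = 364.8 N/mm.
408.1 > 364.8 → NOT adequate.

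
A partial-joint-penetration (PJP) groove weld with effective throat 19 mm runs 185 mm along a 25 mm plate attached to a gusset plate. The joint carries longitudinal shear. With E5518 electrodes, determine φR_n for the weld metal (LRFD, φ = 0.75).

E55XX → F_EXX = 550 MPa.
Effective throat (given) t_e = 19 mm.
A_we = 19 × 185 = 3515 mm².
F_nw = 0.6 F_EXX = 330 MPa.
φR_n = 0.75 × 330 × 3515 × 10⁻³ = 870 kN.

φR_n ≈ 870 kN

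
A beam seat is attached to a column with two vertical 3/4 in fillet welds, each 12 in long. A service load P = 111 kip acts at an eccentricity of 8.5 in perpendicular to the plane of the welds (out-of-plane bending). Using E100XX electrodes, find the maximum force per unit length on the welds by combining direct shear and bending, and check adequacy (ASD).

f_max ≈ 20.2 kip/in; NOT adequate

E100XX → F_EXX = 100 ksi.
L_w = 2 × 12 = 24 in; section modulus (unit throat) S = 2 × L²/6 = 48 in².
Direct shear f_v = P/L_w = 111/24 = 4.625 kip/in.
Moment M = P × e = 111 × 8.5 = 943.5 kip·in; bending f_b = M/S = 19.66 kip/in.
f_max = √(f_v² + f_b²) = √(4.625² + 19.66²) = 20.19 kip/in.
r_n/Ω = (1/2.0) × 0.6 × 100 × (0.707 × 0.75) = 15.91 kip/in → NOT adequate.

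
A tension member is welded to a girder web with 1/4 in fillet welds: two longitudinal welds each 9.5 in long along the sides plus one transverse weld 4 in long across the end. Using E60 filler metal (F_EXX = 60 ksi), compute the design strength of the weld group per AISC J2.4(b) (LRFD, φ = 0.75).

t_e = 0.707 × 0.25 = 0.1767 in.
R_nwl = 0.6 × 60 × 0.1767 × 19 = 120.9 kips (longitudinal, 2 welds).
R_nwt = 0.6 × 60 × 0.1767 × 4 = 25.45 kips (transverse, base value).
(i) R_nwl + R_nwt = 146.3 kips; (ii) 0.85 R_nwl + 1.5 R_nwt = 140.9 kips.
R_n = max = 146.3 kips [governs: (i)]; φR_n = 109.8 kips.

φR_n ≈ 110 kips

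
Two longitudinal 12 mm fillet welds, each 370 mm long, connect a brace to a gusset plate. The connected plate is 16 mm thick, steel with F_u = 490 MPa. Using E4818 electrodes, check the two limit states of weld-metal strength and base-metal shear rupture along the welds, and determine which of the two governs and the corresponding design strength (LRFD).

φR_n ≈ 1360 kN (weld metal governs)

E48XX → F_EXX = 480 MPa.
t_e = 0.707 × 12 = 8.484 mm; L = 740 mm.
Weld metal: φR_n = 0.75 × 0.6 × 480 × 8.484 × 740 × 10⁻³ = 1356 kN.
Base metal (shear rupture): φR_n = 0.75 × 0.6 × 490 × 16 × 740 × 10⁻³ = 2611 kN.
Governing: weld metal.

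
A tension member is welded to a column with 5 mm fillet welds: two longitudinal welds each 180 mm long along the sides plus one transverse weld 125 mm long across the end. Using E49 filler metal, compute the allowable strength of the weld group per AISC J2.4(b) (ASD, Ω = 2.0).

R_n/Ω ≈ 256 kN

E49XX → F_EXX = 490 MPa.
t_e = 0.707 × 5 = 3.535 mm.
R_nwl = 0.6 × 490 × 3.535 × 360 × 10⁻³ = 374.1 kN (longitudinal, 2 welds).
R_nwt = 0.6 × 490 × 3.535 × 125 × 10⁻³ = 129.9 kN (transverse, base value).
(i) R_nwl + R_nwt = 504.1 kN; (ii) 0.85 R_nwl + 1.5 R_nwt = 512.9 kN.
R_n = max = 512.9 kN [governs: (ii)]; R_n/Ω = 256.4 kN.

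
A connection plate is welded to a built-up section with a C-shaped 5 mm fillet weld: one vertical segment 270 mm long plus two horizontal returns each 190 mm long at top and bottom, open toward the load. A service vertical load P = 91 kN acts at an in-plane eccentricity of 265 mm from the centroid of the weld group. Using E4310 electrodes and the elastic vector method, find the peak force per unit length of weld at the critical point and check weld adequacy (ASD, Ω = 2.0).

f_max ≈ 521 N/mm; NOT adequate

E43XX → F_EXX = 430 MPa.
Total weld length L_w = 650 mm. Treat welds as unit-width lines.
Centroid: x̄ = 2×190×95 / 650 = 55.54 mm from the vertical weld.
Polar moment about centroid: J = I_x + I_y = [270³/12 + 2×190×135²] + [270×55.54² + 2(190³/12 + 190×39.46²)] = 11130000 mm³.
Direct shear f_v = P/L_w = 91×10³ / 650 = 140 N/mm (vertical).
Torsion M = P·e = 91×10³ × 265 = 24115000 N·mm.
Critical point at (x, y) = (134.5, 135) from centroid. f_tx = M·y/J = 292.4 N/mm; f_ty = M·x/J = 291.2 N/mm.
Resultant f_max = √[f_tx² + (f_v + f_ty)²] = √[292.4² + (140 + 291.2)²] = 521 N/mm.
Capacity per unit length: r_n/Ω = (1/2.0) × 0.6 × 430 × (0.707 × 5) = 456 N/mm.
521 > 456 → NOT adequate.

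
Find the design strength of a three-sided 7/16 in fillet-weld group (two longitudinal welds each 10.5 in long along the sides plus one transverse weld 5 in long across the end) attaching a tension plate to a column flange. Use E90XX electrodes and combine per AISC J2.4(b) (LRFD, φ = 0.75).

φR_n ≈ 326 kips

E90XX → F_EXX = 90 ksi.
t_e = 0.707 × 0.4375 = 0.3093 in.
R_nwl = 0.6 × 90 × 0.3093 × 21 = 350.8 kips (longitudinal, 2 welds).
R_nwt = 0.6 × 90 × 0.3093 × 5 = 83.51 kips (transverse, base value).
(i) R_nwl + R_nwt = 434.3 kips; (ii) 0.85 R_nwl + 1.5 R_nwt = 423.4 kips.
R_n = max = 434.3 kips [governs: (i)]; φR_n = 325.7 kips.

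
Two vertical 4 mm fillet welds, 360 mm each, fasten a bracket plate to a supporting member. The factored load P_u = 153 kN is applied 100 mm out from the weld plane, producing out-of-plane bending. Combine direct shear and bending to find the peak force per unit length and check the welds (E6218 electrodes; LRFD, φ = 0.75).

E62XX → F_EXX = 620 MPa.
L_w = 2 × 360 = 720 mm; section modulus (unit throat) S = 2 × L²/6 = 43200 mm².
Direct shear f_v = P/L_w = 153×10³/720 = 212.5 N/mm.
Moment M = P × e = 153×10³ × 100 = 15300000 N·mm; bending f_b = M/S = 354.2 N/mm.
f_max = √(f_v² + f_b²) = √(212.5² + 354.2²) = 413 N/mm.
φr_n = 0.75 × 0.6 × 620 × (0.707 × 4) = 789 N/mm → adequate.

f_max ≈ 413 N/mm; adequate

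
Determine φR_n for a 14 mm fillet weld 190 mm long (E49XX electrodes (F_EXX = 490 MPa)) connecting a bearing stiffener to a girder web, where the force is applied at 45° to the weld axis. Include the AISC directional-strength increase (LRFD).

t_e = 0.707 × 14 = 9.898 mm; A_we = 9.898 × 190 = 1881 mm².
Directional factor: 1.0 + 0.5 sin^1.5(45°) = 1.297.
F_nw = 0.6 × 490 × 1.297 = 381.4 MPa.
φR_n = 0.75 × 381.4 × 1881 × 10⁻³ = 538 kN.

φR_n ≈ 538 kN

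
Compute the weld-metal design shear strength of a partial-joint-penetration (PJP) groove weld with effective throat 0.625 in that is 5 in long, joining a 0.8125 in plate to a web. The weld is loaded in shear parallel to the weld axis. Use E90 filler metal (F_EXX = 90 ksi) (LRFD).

φR_n ≈ 127 kip

Effective throat (given) t_e = 0.625 in.
A_we = 0.625 × 5 = 3.125 in².
F_nw = 0.6 F_EXX = 54 ksi.
φR_n = 0.75 × 54 × 3.125 = 126.6 kip.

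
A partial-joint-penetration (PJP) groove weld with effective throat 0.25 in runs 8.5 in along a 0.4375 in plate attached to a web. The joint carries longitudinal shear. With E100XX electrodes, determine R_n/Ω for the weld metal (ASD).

E100XX → F_EXX = 100 ksi.
Effective throat (given) t_e = 0.25 in.
A_we = 0.25 × 8.5 = 2.125 in².
F_nw = 0.6 F_EXX = 60 ksi.
R_n/Ω = (60 × 2.125) / 2.0 = 63.75 kips.

R_n/Ω ≈ 63.8 kips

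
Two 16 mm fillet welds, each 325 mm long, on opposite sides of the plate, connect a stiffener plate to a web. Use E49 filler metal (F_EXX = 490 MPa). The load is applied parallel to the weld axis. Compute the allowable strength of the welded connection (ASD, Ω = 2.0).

Effective throat t_e = 0.707 × 16 = 11.31 mm.
Total length L = 650 mm; A_we = 11.31 × 650 = 7353 mm².
F_nw = 0.6 F_EXX = 0.6 × 490 = 294 MPa.
R_n = 294 × 7353 × 10⁻³ = 2162 kN; R_n/Ω = 2162/2.0 = 1081 kN.

R_n/Ω ≈ 1080 kN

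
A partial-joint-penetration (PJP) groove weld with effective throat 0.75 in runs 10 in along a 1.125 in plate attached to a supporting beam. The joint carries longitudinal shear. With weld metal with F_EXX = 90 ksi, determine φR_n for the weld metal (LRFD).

Effective throat (given) t_e = 0.75 in.
A_we = 0.75 × 10 = 7.5 in².
F_nw = 0.6 F_EXX = 54 ksi.
φR_n = 0.75 × 54 × 7.5 = 303.8 kip.

φR_n ≈ 304 kip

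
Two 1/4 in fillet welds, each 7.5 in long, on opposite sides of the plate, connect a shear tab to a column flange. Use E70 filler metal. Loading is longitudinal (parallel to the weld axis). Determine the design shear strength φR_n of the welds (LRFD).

E70XX → F_EXX = 70 ksi.
Effective throat t_e = 0.707 × 0.25 = 0.1767 in.
Total length L = 15 in; A_we = 0.1767 × 15 = 2.651 in².
F_nw = 0.6 F_EXX = 0.6 × 70 = 42 ksi.
φR_n = 0.75 × 42 × 2.651 = 83.51 kips.

φR_n ≈ 83.5 kips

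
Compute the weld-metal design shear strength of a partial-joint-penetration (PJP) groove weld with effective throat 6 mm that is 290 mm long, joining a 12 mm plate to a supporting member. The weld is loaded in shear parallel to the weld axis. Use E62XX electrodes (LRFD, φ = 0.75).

E62XX → F_EXX = 620 MPa.
Effective throat (given) t_e = 6 mm.
A_we = 6 × 290 = 1740 mm².
F_nw = 0.6 F_EXX = 372 MPa.
φR_n = 0.75 × 372 × 1740 × 10⁻³ = 485.5 kN.

φR_n ≈ 485 kN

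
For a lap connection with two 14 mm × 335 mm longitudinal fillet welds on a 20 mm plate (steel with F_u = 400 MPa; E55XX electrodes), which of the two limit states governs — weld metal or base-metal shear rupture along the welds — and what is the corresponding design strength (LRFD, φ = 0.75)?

E55XX → F_EXX = 550 MPa.
t_e = 0.707 × 14 = 9.898 mm; L = 670 mm.
Weld metal: φR_n = 0.75 × 0.6 × 550 × 9.898 × 670 × 10⁻³ = 1641 kN.
Base metal (shear rupture): φR_n = 0.75 × 0.6 × 400 × 20 × 670 × 10⁻³ = 2412 kN.
Governing: weld metal.

φR_n ≈ 1640 kN (weld metal governs)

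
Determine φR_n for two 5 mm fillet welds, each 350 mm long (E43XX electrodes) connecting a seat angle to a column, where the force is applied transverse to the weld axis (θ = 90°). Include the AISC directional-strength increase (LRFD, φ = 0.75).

φR_n ≈ 718 kN

E43XX → F_EXX = 430 MPa.
t_e = 0.707 × 5 = 3.535 mm; A_we = 3.535 × 700 = 2474 mm².
Directional factor: 1.0 + 0.5 sin^1.5(90°) = 1.5.
F_nw = 0.6 × 430 × 1.5 = 387 MPa.
φR_n = 0.75 × 387 × 2474 × 10⁻³ = 718.2 kN.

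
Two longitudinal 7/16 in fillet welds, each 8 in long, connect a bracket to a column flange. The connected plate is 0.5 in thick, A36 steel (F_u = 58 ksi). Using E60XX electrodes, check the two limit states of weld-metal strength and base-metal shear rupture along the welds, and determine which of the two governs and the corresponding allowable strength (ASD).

R_n/Ω ≈ 89.1 kips (weld metal governs)

E60XX → F_EXX = 60 ksi.
t_e = 0.707 × 0.4375 = 0.3093 in; L = 16 in.
Weld metal: R_n/Ω = (1/2.0) × 0.6 × 60 × 0.3093 × 16 = 89.08 kips.
Base metal (shear rupture): R_n/Ω = (1/2.0) × 0.6 × 58 × 0.5 × 16 = 139.2 kips.
Governing: weld metal.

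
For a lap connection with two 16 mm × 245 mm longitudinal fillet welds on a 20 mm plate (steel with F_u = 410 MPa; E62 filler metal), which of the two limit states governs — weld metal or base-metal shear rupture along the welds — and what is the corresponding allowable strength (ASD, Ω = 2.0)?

E62XX → F_EXX = 620 MPa.
t_e = 0.707 × 16 = 11.31 mm; L = 490 mm.
Weld metal: R_n/Ω = (1/2.0) × 0.6 × 620 × 11.31 × 490 × 10⁻³ = 1031 kN.
Base metal (shear rupture): R_n/Ω = (1/2.0) × 0.6 × 410 × 20 × 490 × 10⁻³ = 1205 kN.
Governing: weld metal.

R_n/Ω ≈ 1030 kN (weld metal governs)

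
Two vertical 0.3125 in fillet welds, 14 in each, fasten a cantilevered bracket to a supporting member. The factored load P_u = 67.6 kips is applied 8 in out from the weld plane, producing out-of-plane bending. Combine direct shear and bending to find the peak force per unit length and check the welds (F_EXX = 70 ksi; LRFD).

L_w = 2 × 14 = 28 in; section modulus (unit throat) S = 2 × L²/6 = 65.33 in².
Direct shear f_v = P/L_w = 67.6/28 = 2.414 kip/in.
Moment M = P × e = 67.6 × 8 = 540.8 kip·in; bending f_b = M/S = 8.278 kip/in.
f_max = √(f_v² + f_b²) = √(2.414² + 8.278²) = 8.622 kip/in.
φr_n = 0.75 × 0.6 × 70 × (0.707 × 0.3125) = 6.96 kip/in → NOT adequate.

f_max ≈ 8.62 kip/in; NOT adequate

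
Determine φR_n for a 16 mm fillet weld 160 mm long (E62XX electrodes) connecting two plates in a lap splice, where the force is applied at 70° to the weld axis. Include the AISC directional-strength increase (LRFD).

E62XX → F_EXX = 620 MPa.
t_e = 0.707 × 16 = 11.31 mm; A_we = 11.31 × 160 = 1810 mm².
Directional factor: 1.0 + 0.5 sin^1.5(70°) = 1.455.
F_nw = 0.6 × 620 × 1.455 = 541.4 MPa.
φR_n = 0.75 × 541.4 × 1810 × 10⁻³ = 735 kN.

φR_n ≈ 735 kN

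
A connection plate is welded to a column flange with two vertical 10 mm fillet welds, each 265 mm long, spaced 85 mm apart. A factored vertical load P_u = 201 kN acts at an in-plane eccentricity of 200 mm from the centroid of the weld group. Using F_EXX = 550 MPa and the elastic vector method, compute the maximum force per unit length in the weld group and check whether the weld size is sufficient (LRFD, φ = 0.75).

f_max ≈ 1540 N/mm; adequate

Total weld length L_w = 530 mm. Treat welds as unit-width lines.
Polar moment about centroid: J = 2[d³/12 + d(b/2)²] = 2[265³/12 + 265×42.5²] = 4059000 mm³.
Direct shear f_v = P/L_w = 201×10³ / 530 = 379.2 N/mm (vertical).
Torsion M = P·e = 201×10³ × 200 = 40200000 N·mm.
Critical point at (x, y) = (42.5, 132.5) from centroid. f_tx = M·y/J = 1312 N/mm; f_ty = M·x/J = 420.9 N/mm.
Resultant f_max = √[f_tx² + (f_v + f_ty)²] = √[1312² + (379.2 + 420.9)²] = 1537 N/mm.
Capacity per unit length: φr_n = 0.75 × 0.6 × 550 × (0.707 × 10) = 1750 N/mm.
1537 ≤ 1750 → adequate.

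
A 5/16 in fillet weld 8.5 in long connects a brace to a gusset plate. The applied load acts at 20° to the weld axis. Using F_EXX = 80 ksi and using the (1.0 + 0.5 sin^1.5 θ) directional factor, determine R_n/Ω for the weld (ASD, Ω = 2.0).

R_n/Ω ≈ 49.6 kip

t_e = 0.707 × 0.3125 = 0.2209 in; A_we = 0.2209 × 8.5 = 1.878 in².
Directional factor: 1.0 + 0.5 sin^1.5(20°) = 1.1.
F_nw = 0.6 × 80 × 1.1 = 52.8 ksi.
R_n/Ω = (52.8 × 1.878) / 2.0 = 49.58 kip.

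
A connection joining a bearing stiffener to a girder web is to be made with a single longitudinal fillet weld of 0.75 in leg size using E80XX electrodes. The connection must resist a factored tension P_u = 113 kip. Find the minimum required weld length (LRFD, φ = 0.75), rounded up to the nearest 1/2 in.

L = 6 in

E80XX → F_EXX = 80 ksi.
Throat t_e = 0.707 × 0.75 = 0.5302 in.
φr_n = 0.75 × 0.6 × 80 × 0.5302 = 19.09 kip/in.
L_req = P_u / φr_n = 113 / 19.09 = 5.92 in total.
Round up → use L = 6 in.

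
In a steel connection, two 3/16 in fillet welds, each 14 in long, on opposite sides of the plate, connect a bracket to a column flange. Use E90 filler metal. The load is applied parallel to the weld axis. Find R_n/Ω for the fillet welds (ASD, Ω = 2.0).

E90XX → F_EXX = 90 ksi.
Effective throat t_e = 0.707 × 0.1875 = 0.1326 in.
Total length L = 28 in; A_we = 0.1326 × 28 = 3.712 in².
F_nw = 0.6 F_EXX = 0.6 × 90 = 54 ksi.
R_n = 54 × 3.712 = 200.4 kips; R_n/Ω = 200.4/2.0 = 100.2 kips.

R_n/Ω ≈ 100 kips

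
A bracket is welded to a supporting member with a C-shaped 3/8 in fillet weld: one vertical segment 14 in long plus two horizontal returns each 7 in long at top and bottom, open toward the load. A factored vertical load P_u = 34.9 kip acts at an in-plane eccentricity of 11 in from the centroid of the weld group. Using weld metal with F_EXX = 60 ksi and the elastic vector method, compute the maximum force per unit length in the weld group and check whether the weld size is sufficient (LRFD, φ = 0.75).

Total weld length L_w = 28 in. Treat welds as unit-width lines.
Centroid: x̄ = 2×7×3.5 / 28 = 1.75 in from the vertical weld.
Polar moment about centroid: J = I_x + I_y = [14³/12 + 2×7×7²] + [14×1.75² + 2(7³/12 + 7×1.75²)] = 1058 in³.
Direct shear f_v = P/L_w = 34.9 / 28 = 1.246 kip/in (vertical).
Torsion M = P·e = 34.9 × 11 = 383.9 kip·in.
Critical point at (x, y) = (5.25, 7) from centroid. f_tx = M·y/J = 2.541 kip/in; f_ty = M·x/J = 1.906 kip/in.
Resultant f_max = √[f_tx² + (f_v + f_ty)²] = √[2.541² + (1.246 + 1.906)²] = 4.049 kip/in.
Capacity per unit length: φr_n = 0.75 × 0.6 × 60 × (0.707 × 0.375) = 7.158 kip/in.
4.049 ≤ 7.158 → adequate.

f_max ≈ 4.05 kip/in; adequate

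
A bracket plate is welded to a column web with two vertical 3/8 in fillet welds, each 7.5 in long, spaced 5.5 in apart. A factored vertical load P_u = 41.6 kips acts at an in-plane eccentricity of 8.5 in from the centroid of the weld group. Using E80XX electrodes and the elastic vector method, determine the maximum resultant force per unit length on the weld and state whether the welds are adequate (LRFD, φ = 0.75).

f_max ≈ 10.8 kip/in; NOT adequate

E80XX → F_EXX = 80 ksi.
Total weld length L_w = 15 in. Treat welds as unit-width lines.
Polar moment about centroid: J = 2[d³/12 + d(b/2)²] = 2[7.5³/12 + 7.5×2.75²] = 183.8 in³.
Direct shear f_v = P/L_w = 41.6 / 15 = 2.773 kip/in (vertical).
Torsion M = P·e = 41.6 × 8.5 = 353.6 kip·in.
Critical point at (x, y) = (2.75, 3.75) from centroid. f_tx = M·y/J = 7.216 kip/in; f_ty = M·x/J = 5.292 kip/in.
Resultant f_max = √[f_tx² + (f_v + f_ty)²] = √[7.216² + (2.773 + 5.292)²] = 10.82 kip/in.
Capacity per unit length: φr_n = 0.75 × 0.6 × 80 × (0.707 × 0.375) = 9.544 kip/in.
10.82 > 9.544 → NOT adequate.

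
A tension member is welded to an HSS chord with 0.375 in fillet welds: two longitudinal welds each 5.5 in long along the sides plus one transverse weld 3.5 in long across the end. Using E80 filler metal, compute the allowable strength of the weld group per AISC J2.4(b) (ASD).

R_n/Ω ≈ 92.9 kip

E80XX → F_EXX = 80 ksi.
t_e = 0.707 × 0.375 = 0.2651 in.
R_nwl = 0.6 × 80 × 0.2651 × 11 = 140 kip (longitudinal, 2 welds).
R_nwt = 0.6 × 80 × 0.2651 × 3.5 = 44.54 kip (transverse, base value).
(i) R_nwl + R_nwt = 184.5 kip; (ii) 0.85 R_nwl + 1.5 R_nwt = 185.8 kip.
R_n = max = 185.8 kip [governs: (ii)]; R_n/Ω = 92.9 kip.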